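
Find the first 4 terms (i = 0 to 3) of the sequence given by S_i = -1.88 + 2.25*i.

This is an arithmetic sequence.
i=0: S_0 = -1.88 + 2.25*0 = -1.88
i=1: S_1 = -1.88 + 2.25*1 = 0.37
i=2: S_2 = -1.88 + 2.25*2 = 2.62
i=3: S_3 = -1.88 + 2.25*3 = 4.87
The first 4 terms are: [-1.88, 0.37, 2.62, 4.87]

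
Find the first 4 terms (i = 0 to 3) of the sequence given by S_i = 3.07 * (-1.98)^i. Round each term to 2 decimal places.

This is a geometric sequence.
i=0: S_0 = 3.07 * (-1.98)^0 = 3.07
i=1: S_1 = 3.07 * (-1.98)^1 ≈ -6.08
i=2: S_2 = 3.07 * (-1.98)^2 ≈ 12.04
i=3: S_3 = 3.07 * (-1.98)^3 ≈ -23.83
The first 4 terms are: [3.07, -6.08, 12.04, -23.83]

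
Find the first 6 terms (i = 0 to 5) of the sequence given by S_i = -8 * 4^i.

This is a geometric sequence.
i=0: S_0 = -8 * 4^0 = -8
i=1: S_1 = -8 * 4^1 = -32
i=2: S_2 = -8 * 4^2 = -128
i=3: S_3 = -8 * 4^3 = -512
i=4: S_4 = -8 * 4^4 = -2048
i=5: S_5 = -8 * 4^5 = -8192
The first 6 terms are: [-8, -32, -128, -512, -2048, -8192]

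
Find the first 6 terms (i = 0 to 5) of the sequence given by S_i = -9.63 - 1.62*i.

This is an arithmetic sequence.
i=0: S_0 = -9.63 + -1.62*0 = -9.63
i=1: S_1 = -9.63 + -1.62*1 = -11.25
i=2: S_2 = -9.63 + -1.62*2 = -12.87
i=3: S_3 = -9.63 + -1.62*3 = -14.49
i=4: S_4 = -9.63 + -1.62*4 = -16.11
i=5: S_5 = -9.63 + -1.62*5 = -17.73
The first 6 terms are: [-9.63, -11.25, -12.87, -14.49, -16.11, -17.73]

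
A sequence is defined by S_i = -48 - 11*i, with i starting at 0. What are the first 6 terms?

This is an arithmetic sequence.
i=0: S_0 = -48 + -11*0 = -48
i=1: S_1 = -48 + -11*1 = -59
i=2: S_2 = -48 + -11*2 = -70
i=3: S_3 = -48 + -11*3 = -81
i=4: S_4 = -48 + -11*4 = -92
i=5: S_5 = -48 + -11*5 = -103
The first 6 terms are: [-48, -59, -70, -81, -92, -103]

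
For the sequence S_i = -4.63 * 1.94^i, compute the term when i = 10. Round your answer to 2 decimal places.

S_10 = -4.63 * 1.94^10 ≈ -4.63 * 755.1223 ≈ -3496.22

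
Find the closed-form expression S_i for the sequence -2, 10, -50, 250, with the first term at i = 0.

Check ratios: 10 / -2 = -5.0
Common ratio r = -5.
First term a = -2.
Formula: S_i = -2 * (-5)^i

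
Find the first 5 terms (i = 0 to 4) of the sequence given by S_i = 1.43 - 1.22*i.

This is an arithmetic sequence.
i=0: S_0 = 1.43 + -1.22*0 = 1.43
i=1: S_1 = 1.43 + -1.22*1 = 0.21
i=2: S_2 = 1.43 + -1.22*2 = -1.01
i=3: S_3 = 1.43 + -1.22*3 = -2.23
i=4: S_4 = 1.43 + -1.22*4 = -3.45
The first 5 terms are: [1.43, 0.21, -1.01, -2.23, -3.45]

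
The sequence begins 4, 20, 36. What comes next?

Differences: 20 - 4 = 16
This is an arithmetic sequence with common difference d = 16.
Next term = 36 + 16 = 52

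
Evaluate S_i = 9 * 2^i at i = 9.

S_9 = 9 * 2^9 = 9 * 512 = 4608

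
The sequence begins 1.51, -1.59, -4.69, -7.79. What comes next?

Differences: -1.59 - 1.51 = -3.1
This is an arithmetic sequence with common difference d = -3.1.
Next term = -7.79 + -3.1 = -10.89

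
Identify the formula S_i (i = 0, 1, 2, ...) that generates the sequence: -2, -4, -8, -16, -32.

Check ratios: -4 / -2 = 2.0
Common ratio r = 2.
First term a = -2.
Formula: S_i = -2 * 2^i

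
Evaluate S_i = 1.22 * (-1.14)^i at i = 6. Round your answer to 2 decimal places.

S_6 = 1.22 * (-1.14)^6 ≈ 1.22 * 2.195 ≈ 2.68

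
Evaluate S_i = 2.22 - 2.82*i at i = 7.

S_7 = 2.22 + -2.82*7 = 2.22 + -19.74 = -17.52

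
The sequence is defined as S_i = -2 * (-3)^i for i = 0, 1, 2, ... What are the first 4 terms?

This is a geometric sequence.
i=0: S_0 = -2 * (-3)^0 = -2
i=1: S_1 = -2 * (-3)^1 = 6
i=2: S_2 = -2 * (-3)^2 = -18
i=3: S_3 = -2 * (-3)^3 = 54
The first 4 terms are: [-2, 6, -18, 54]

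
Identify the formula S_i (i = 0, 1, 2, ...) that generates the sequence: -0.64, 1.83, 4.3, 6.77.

Check differences: 1.83 - -0.64 = 2.47
4.3 - 1.83 = 2.47
Common difference d = 2.47.
First term a = -0.64.
Formula: S_i = -0.64 + 2.47*i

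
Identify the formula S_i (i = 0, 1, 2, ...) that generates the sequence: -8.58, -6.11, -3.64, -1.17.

Check differences: -6.11 - -8.58 = 2.47
-3.64 - -6.11 = 2.47
Common difference d = 2.47.
First term a = -8.58.
Formula: S_i = -8.58 + 2.47*i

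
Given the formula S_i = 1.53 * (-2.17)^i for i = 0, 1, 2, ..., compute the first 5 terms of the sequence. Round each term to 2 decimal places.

This is a geometric sequence.
i=0: S_0 = 1.53 * (-2.17)^0 = 1.53
i=1: S_1 = 1.53 * (-2.17)^1 ≈ -3.32
i=2: S_2 = 1.53 * (-2.17)^2 ≈ 7.2
i=3: S_3 = 1.53 * (-2.17)^3 ≈ -15.63
i=4: S_4 = 1.53 * (-2.17)^4 ≈ 33.93
The first 5 terms are: [1.53, -3.32, 7.2, -15.63, 33.93]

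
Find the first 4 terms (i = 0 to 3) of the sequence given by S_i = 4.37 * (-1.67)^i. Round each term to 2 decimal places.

This is a geometric sequence.
i=0: S_0 = 4.37 * (-1.67)^0 = 4.37
i=1: S_1 = 4.37 * (-1.67)^1 ≈ -7.3
i=2: S_2 = 4.37 * (-1.67)^2 ≈ 12.19
i=3: S_3 = 4.37 * (-1.67)^3 ≈ -20.35
The first 4 terms are: [4.37, -7.3, 12.19, -20.35]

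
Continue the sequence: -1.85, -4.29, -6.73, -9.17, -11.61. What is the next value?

Differences: -4.29 - -1.85 = -2.44
This is an arithmetic sequence with common difference d = -2.44.
Next term = -11.61 + -2.44 = -14.05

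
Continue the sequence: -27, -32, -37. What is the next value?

Differences: -32 - -27 = -5
This is an arithmetic sequence with common difference d = -5.
Next term = -37 + -5 = -42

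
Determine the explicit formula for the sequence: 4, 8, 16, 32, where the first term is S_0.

Check ratios: 8 / 4 = 2.0
Common ratio r = 2.
First term a = 4.
Formula: S_i = 4 * 2^i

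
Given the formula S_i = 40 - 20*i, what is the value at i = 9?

S_9 = 40 + -20*9 = 40 + -180 = -140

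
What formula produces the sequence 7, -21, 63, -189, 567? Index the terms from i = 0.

Check ratios: -21 / 7 = -3.0
Common ratio r = -3.
First term a = 7.
Formula: S_i = 7 * (-3)^i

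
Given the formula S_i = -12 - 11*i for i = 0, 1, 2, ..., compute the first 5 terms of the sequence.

This is an arithmetic sequence.
i=0: S_0 = -12 + -11*0 = -12
i=1: S_1 = -12 + -11*1 = -23
i=2: S_2 = -12 + -11*2 = -34
i=3: S_3 = -12 + -11*3 = -45
i=4: S_4 = -12 + -11*4 = -56
The first 5 terms are: [-12, -23, -34, -45, -56]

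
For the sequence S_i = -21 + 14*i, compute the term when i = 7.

S_7 = -21 + 14*7 = -21 + 98 = 77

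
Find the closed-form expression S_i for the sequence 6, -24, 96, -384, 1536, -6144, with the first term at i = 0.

Check ratios: -24 / 6 = -4.0
Common ratio r = -4.
First term a = 6.
Formula: S_i = 6 * (-4)^i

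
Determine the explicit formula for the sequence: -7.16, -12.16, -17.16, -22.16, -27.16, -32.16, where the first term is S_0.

Check differences: -12.16 - -7.16 = -5.0
-17.16 - -12.16 = -5.0
Common difference d = -5.0.
First term a = -7.16.
Formula: S_i = -7.16 - 5.00*i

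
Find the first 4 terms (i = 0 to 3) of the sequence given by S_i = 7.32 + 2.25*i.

This is an arithmetic sequence.
i=0: S_0 = 7.32 + 2.25*0 = 7.32
i=1: S_1 = 7.32 + 2.25*1 = 9.57
i=2: S_2 = 7.32 + 2.25*2 = 11.82
i=3: S_3 = 7.32 + 2.25*3 = 14.07
The first 4 terms are: [7.32, 9.57, 11.82, 14.07]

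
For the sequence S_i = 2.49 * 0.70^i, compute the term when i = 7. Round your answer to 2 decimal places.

S_7 = 2.49 * 0.7^7 ≈ 2.49 * 0.0824 ≈ 0.21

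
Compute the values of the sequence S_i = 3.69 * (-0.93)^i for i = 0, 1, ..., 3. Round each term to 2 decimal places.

This is a geometric sequence.
i=0: S_0 = 3.69 * (-0.93)^0 = 3.69
i=1: S_1 = 3.69 * (-0.93)^1 ≈ -3.43
i=2: S_2 = 3.69 * (-0.93)^2 ≈ 3.19
i=3: S_3 = 3.69 * (-0.93)^3 ≈ -2.97
The first 4 terms are: [3.69, -3.43, 3.19, -2.97]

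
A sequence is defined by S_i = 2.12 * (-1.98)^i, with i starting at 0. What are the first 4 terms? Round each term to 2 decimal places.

This is a geometric sequence.
i=0: S_0 = 2.12 * (-1.98)^0 = 2.12
i=1: S_1 = 2.12 * (-1.98)^1 ≈ -4.2
i=2: S_2 = 2.12 * (-1.98)^2 ≈ 8.31
i=3: S_3 = 2.12 * (-1.98)^3 ≈ -16.46
The first 4 terms are: [2.12, -4.2, 8.31, -16.46]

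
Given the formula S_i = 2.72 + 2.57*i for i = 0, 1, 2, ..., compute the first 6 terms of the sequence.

This is an arithmetic sequence.
i=0: S_0 = 2.72 + 2.57*0 = 2.72
i=1: S_1 = 2.72 + 2.57*1 = 5.29
i=2: S_2 = 2.72 + 2.57*2 = 7.86
i=3: S_3 = 2.72 + 2.57*3 = 10.43
i=4: S_4 = 2.72 + 2.57*4 = 13.0
i=5: S_5 = 2.72 + 2.57*5 = 15.57
The first 6 terms are: [2.72, 5.29, 7.86, 10.43, 13.0, 15.57]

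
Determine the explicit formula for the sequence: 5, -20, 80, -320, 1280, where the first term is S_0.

Check ratios: -20 / 5 = -4.0
Common ratio r = -4.
First term a = 5.
Formula: S_i = 5 * (-4)^i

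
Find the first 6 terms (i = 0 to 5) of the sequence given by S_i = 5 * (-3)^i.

This is a geometric sequence.
i=0: S_0 = 5 * (-3)^0 = 5
i=1: S_1 = 5 * (-3)^1 = -15
i=2: S_2 = 5 * (-3)^2 = 45
i=3: S_3 = 5 * (-3)^3 = -135
i=4: S_4 = 5 * (-3)^4 = 405
i=5: S_5 = 5 * (-3)^5 = -1215
The first 6 terms are: [5, -15, 45, -135, 405, -1215]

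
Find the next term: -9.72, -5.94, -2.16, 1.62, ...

Differences: -5.94 - -9.72 = 3.78
This is an arithmetic sequence with common difference d = 3.78.
Next term = 1.62 + 3.78 = 5.4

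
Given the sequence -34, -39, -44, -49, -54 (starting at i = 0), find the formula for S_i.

Check differences: -39 - -34 = -5
-44 - -39 = -5
Common difference d = -5.
First term a = -34.
Formula: S_i = -34 - 5*i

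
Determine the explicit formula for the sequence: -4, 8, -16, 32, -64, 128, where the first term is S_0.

Check ratios: 8 / -4 = -2.0
Common ratio r = -2.
First term a = -4.
Formula: S_i = -4 * (-2)^i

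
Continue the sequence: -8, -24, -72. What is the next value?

Ratios: -24 / -8 = 3.0
This is a geometric sequence with common ratio r = 3.
Next term = -72 * 3 = -216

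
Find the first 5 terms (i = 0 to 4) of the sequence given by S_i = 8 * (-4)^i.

This is a geometric sequence.
i=0: S_0 = 8 * (-4)^0 = 8
i=1: S_1 = 8 * (-4)^1 = -32
i=2: S_2 = 8 * (-4)^2 = 128
i=3: S_3 = 8 * (-4)^3 = -512
i=4: S_4 = 8 * (-4)^4 = 2048
The first 5 terms are: [8, -32, 128, -512, 2048]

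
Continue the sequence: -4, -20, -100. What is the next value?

Ratios: -20 / -4 = 5.0
This is a geometric sequence with common ratio r = 5.
Next term = -100 * 5 = -500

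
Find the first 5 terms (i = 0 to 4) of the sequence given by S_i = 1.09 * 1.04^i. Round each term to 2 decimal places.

This is a geometric sequence.
i=0: S_0 = 1.09 * 1.04^0 = 1.09
i=1: S_1 = 1.09 * 1.04^1 ≈ 1.13
i=2: S_2 = 1.09 * 1.04^2 ≈ 1.18
i=3: S_3 = 1.09 * 1.04^3 ≈ 1.23
i=4: S_4 = 1.09 * 1.04^4 ≈ 1.28
The first 5 terms are: [1.09, 1.13, 1.18, 1.23, 1.28]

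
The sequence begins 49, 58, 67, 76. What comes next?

Differences: 58 - 49 = 9
This is an arithmetic sequence with common difference d = 9.
Next term = 76 + 9 = 85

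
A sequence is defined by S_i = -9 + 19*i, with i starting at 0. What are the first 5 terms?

This is an arithmetic sequence.
i=0: S_0 = -9 + 19*0 = -9
i=1: S_1 = -9 + 19*1 = 10
i=2: S_2 = -9 + 19*2 = 29
i=3: S_3 = -9 + 19*3 = 48
i=4: S_4 = -9 + 19*4 = 67
The first 5 terms are: [-9, 10, 29, 48, 67]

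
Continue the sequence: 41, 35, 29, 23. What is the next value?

Differences: 35 - 41 = -6
This is an arithmetic sequence with common difference d = -6.
Next term = 23 + -6 = 17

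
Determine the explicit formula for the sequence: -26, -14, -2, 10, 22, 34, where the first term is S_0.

Check differences: -14 - -26 = 12
-2 - -14 = 12
Common difference d = 12.
First term a = -26.
Formula: S_i = -26 + 12*i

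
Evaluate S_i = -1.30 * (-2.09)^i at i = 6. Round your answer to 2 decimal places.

S_6 = -1.3 * (-2.09)^6 ≈ -1.3 * 83.3446 ≈ -108.35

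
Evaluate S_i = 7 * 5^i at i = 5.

S_5 = 7 * 5^5 = 7 * 3125 = 21875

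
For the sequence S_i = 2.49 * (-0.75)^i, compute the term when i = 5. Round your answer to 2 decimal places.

S_5 = 2.49 * (-0.75)^5 ≈ 2.49 * -0.2373 ≈ -0.59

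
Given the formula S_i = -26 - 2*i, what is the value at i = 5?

S_5 = -26 + -2*5 = -26 + -10 = -36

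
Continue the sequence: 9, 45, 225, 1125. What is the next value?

Ratios: 45 / 9 = 5.0
This is a geometric sequence with common ratio r = 5.
Next term = 1125 * 5 = 5625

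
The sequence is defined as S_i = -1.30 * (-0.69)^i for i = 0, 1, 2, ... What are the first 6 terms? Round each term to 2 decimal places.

This is a geometric sequence.
i=0: S_0 = -1.3 * (-0.69)^0 = -1.3
i=1: S_1 = -1.3 * (-0.69)^1 ≈ 0.9
i=2: S_2 = -1.3 * (-0.69)^2 ≈ -0.62
i=3: S_3 = -1.3 * (-0.69)^3 ≈ 0.43
i=4: S_4 = -1.3 * (-0.69)^4 ≈ -0.29
i=5: S_5 = -1.3 * (-0.69)^5 ≈ 0.2
The first 6 terms are: [-1.3, 0.9, -0.62, 0.43, -0.29, 0.2]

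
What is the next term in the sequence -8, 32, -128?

Ratios: 32 / -8 = -4.0
This is a geometric sequence with common ratio r = -4.
Next term = -128 * -4 = 512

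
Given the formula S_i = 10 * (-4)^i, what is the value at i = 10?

S_10 = 10 * (-4)^10 = 10 * 1048576 = 10485760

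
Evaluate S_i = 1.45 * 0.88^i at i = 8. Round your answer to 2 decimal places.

S_8 = 1.45 * 0.88^8 ≈ 1.45 * 0.3596 ≈ 0.52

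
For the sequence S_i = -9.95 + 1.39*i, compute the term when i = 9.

S_9 = -9.95 + 1.39*9 = -9.95 + 12.51 = 2.56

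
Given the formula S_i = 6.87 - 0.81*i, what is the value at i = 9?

S_9 = 6.87 + -0.81*9 = 6.87 + -7.29 = -0.42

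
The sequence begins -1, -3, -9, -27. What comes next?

Ratios: -3 / -1 = 3.0
This is a geometric sequence with common ratio r = 3.
Next term = -27 * 3 = -81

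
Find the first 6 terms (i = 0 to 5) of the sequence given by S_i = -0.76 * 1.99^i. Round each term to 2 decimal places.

This is a geometric sequence.
i=0: S_0 = -0.76 * 1.99^0 = -0.76
i=1: S_1 = -0.76 * 1.99^1 ≈ -1.51
i=2: S_2 = -0.76 * 1.99^2 ≈ -3.01
i=3: S_3 = -0.76 * 1.99^3 ≈ -5.99
i=4: S_4 = -0.76 * 1.99^4 ≈ -11.92
i=5: S_5 = -0.76 * 1.99^5 ≈ -23.72
The first 6 terms are: [-0.76, -1.51, -3.01, -5.99, -11.92, -23.72]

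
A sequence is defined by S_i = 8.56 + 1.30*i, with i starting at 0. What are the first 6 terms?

This is an arithmetic sequence.
i=0: S_0 = 8.56 + 1.3*0 = 8.56
i=1: S_1 = 8.56 + 1.3*1 = 9.86
i=2: S_2 = 8.56 + 1.3*2 = 11.16
i=3: S_3 = 8.56 + 1.3*3 = 12.46
i=4: S_4 = 8.56 + 1.3*4 = 13.76
i=5: S_5 = 8.56 + 1.3*5 = 15.06
The first 6 terms are: [8.56, 9.86, 11.16, 12.46, 13.76, 15.06]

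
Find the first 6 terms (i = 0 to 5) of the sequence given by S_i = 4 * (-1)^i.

This is a geometric sequence.
i=0: S_0 = 4 * (-1)^0 = 4
i=1: S_1 = 4 * (-1)^1 = -4
i=2: S_2 = 4 * (-1)^2 = 4
i=3: S_3 = 4 * (-1)^3 = -4
i=4: S_4 = 4 * (-1)^4 = 4
i=5: S_5 = 4 * (-1)^5 = -4
The first 6 terms are: [4, -4, 4, -4, 4, -4]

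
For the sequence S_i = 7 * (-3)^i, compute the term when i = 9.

S_9 = 7 * (-3)^9 = 7 * -19683 = -137781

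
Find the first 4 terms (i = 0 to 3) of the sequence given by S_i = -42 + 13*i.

This is an arithmetic sequence.
i=0: S_0 = -42 + 13*0 = -42
i=1: S_1 = -42 + 13*1 = -29
i=2: S_2 = -42 + 13*2 = -16
i=3: S_3 = -42 + 13*3 = -3
The first 4 terms are: [-42, -29, -16, -3]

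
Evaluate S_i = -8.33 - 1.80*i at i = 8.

S_8 = -8.33 + -1.8*8 = -8.33 + -14.4 = -22.73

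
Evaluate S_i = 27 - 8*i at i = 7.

S_7 = 27 + -8*7 = 27 + -56 = -29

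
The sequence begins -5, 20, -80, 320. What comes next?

Ratios: 20 / -5 = -4.0
This is a geometric sequence with common ratio r = -4.
Next term = 320 * -4 = -1280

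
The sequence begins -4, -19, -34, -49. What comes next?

Differences: -19 - -4 = -15
This is an arithmetic sequence with common difference d = -15.
Next term = -49 + -15 = -64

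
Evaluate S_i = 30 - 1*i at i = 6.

S_6 = 30 + -1*6 = 30 + -6 = 24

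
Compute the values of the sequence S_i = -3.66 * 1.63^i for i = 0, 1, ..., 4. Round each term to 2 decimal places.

This is a geometric sequence.
i=0: S_0 = -3.66 * 1.63^0 = -3.66
i=1: S_1 = -3.66 * 1.63^1 ≈ -5.97
i=2: S_2 = -3.66 * 1.63^2 ≈ -9.72
i=3: S_3 = -3.66 * 1.63^3 ≈ -15.85
i=4: S_4 = -3.66 * 1.63^4 ≈ -25.84
The first 5 terms are: [-3.66, -5.97, -9.72, -15.85, -25.84]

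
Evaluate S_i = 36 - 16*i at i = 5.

S_5 = 36 + -16*5 = 36 + -80 = -44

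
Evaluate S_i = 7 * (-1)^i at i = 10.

S_10 = 7 * (-1)^10 = 7 * 1 = 7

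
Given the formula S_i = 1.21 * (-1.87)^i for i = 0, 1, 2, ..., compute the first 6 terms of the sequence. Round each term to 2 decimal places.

This is a geometric sequence.
i=0: S_0 = 1.21 * (-1.87)^0 = 1.21
i=1: S_1 = 1.21 * (-1.87)^1 ≈ -2.26
i=2: S_2 = 1.21 * (-1.87)^2 ≈ 4.23
i=3: S_3 = 1.21 * (-1.87)^3 ≈ -7.91
i=4: S_4 = 1.21 * (-1.87)^4 ≈ 14.8
i=5: S_5 = 1.21 * (-1.87)^5 ≈ -27.67
The first 6 terms are: [1.21, -2.26, 4.23, -7.91, 14.8, -27.67]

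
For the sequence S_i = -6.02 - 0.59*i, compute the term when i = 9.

S_9 = -6.02 + -0.59*9 = -6.02 + -5.31 = -11.33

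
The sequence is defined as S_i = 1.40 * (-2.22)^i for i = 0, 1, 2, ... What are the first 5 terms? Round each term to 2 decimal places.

This is a geometric sequence.
i=0: S_0 = 1.4 * (-2.22)^0 = 1.4
i=1: S_1 = 1.4 * (-2.22)^1 ≈ -3.11
i=2: S_2 = 1.4 * (-2.22)^2 ≈ 6.9
i=3: S_3 = 1.4 * (-2.22)^3 ≈ -15.32
i=4: S_4 = 1.4 * (-2.22)^4 ≈ 34.0
The first 5 terms are: [1.4, -3.11, 6.9, -15.32, 34.0]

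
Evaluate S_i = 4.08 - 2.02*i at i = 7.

S_7 = 4.08 + -2.02*7 = 4.08 + -14.14 = -10.06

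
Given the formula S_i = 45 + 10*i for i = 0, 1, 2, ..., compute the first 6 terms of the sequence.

This is an arithmetic sequence.
i=0: S_0 = 45 + 10*0 = 45
i=1: S_1 = 45 + 10*1 = 55
i=2: S_2 = 45 + 10*2 = 65
i=3: S_3 = 45 + 10*3 = 75
i=4: S_4 = 45 + 10*4 = 85
i=5: S_5 = 45 + 10*5 = 95
The first 6 terms are: [45, 55, 65, 75, 85, 95]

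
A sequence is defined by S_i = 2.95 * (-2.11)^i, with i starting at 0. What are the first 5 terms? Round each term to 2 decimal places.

This is a geometric sequence.
i=0: S_0 = 2.95 * (-2.11)^0 = 2.95
i=1: S_1 = 2.95 * (-2.11)^1 ≈ -6.22
i=2: S_2 = 2.95 * (-2.11)^2 ≈ 13.13
i=3: S_3 = 2.95 * (-2.11)^3 ≈ -27.71
i=4: S_4 = 2.95 * (-2.11)^4 ≈ 58.47
The first 5 terms are: [2.95, -6.22, 13.13, -27.71, 58.47]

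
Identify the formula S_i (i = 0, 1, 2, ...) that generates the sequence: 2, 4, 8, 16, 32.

Check ratios: 4 / 2 = 2.0
Common ratio r = 2.
First term a = 2.
Formula: S_i = 2 * 2^i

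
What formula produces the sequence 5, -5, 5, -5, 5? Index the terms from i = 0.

Check ratios: -5 / 5 = -1.0
Common ratio r = -1.
First term a = 5.
Formula: S_i = 5 * (-1)^i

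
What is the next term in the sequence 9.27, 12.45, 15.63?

Differences: 12.45 - 9.27 = 3.18
This is an arithmetic sequence with common difference d = 3.18.
Next term = 15.63 + 3.18 = 18.81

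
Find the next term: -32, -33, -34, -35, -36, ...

Differences: -33 - -32 = -1
This is an arithmetic sequence with common difference d = -1.
Next term = -36 + -1 = -37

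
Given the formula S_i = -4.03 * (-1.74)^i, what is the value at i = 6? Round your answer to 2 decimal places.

S_6 = -4.03 * (-1.74)^6 ≈ -4.03 * 27.7521 ≈ -111.84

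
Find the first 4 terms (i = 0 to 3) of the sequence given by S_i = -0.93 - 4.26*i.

This is an arithmetic sequence.
i=0: S_0 = -0.93 + -4.26*0 = -0.93
i=1: S_1 = -0.93 + -4.26*1 = -5.19
i=2: S_2 = -0.93 + -4.26*2 = -9.45
i=3: S_3 = -0.93 + -4.26*3 = -13.71
The first 4 terms are: [-0.93, -5.19, -9.45, -13.71]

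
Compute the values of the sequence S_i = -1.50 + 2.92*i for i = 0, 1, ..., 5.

This is an arithmetic sequence.
i=0: S_0 = -1.5 + 2.92*0 = -1.5
i=1: S_1 = -1.5 + 2.92*1 = 1.42
i=2: S_2 = -1.5 + 2.92*2 = 4.34
i=3: S_3 = -1.5 + 2.92*3 = 7.26
i=4: S_4 = -1.5 + 2.92*4 = 10.18
i=5: S_5 = -1.5 + 2.92*5 = 13.1
The first 6 terms are: [-1.5, 1.42, 4.34, 7.26, 10.18, 13.1]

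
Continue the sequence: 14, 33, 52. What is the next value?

Differences: 33 - 14 = 19
This is an arithmetic sequence with common difference d = 19.
Next term = 52 + 19 = 71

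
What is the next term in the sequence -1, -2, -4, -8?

Ratios: -2 / -1 = 2.0
This is a geometric sequence with common ratio r = 2.
Next term = -8 * 2 = -16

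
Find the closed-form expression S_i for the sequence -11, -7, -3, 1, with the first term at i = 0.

Check differences: -7 - -11 = 4
-3 - -7 = 4
Common difference d = 4.
First term a = -11.
Formula: S_i = -11 + 4*i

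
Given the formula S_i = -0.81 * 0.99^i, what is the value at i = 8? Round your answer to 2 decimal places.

S_8 = -0.81 * 0.99^8 ≈ -0.81 * 0.9227 ≈ -0.75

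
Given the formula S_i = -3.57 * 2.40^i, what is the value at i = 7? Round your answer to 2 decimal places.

S_7 = -3.57 * 2.4^7 ≈ -3.57 * 458.6471 ≈ -1637.37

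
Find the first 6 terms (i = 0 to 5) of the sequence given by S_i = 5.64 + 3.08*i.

This is an arithmetic sequence.
i=0: S_0 = 5.64 + 3.08*0 = 5.64
i=1: S_1 = 5.64 + 3.08*1 = 8.72
i=2: S_2 = 5.64 + 3.08*2 = 11.8
i=3: S_3 = 5.64 + 3.08*3 = 14.88
i=4: S_4 = 5.64 + 3.08*4 = 17.96
i=5: S_5 = 5.64 + 3.08*5 = 21.04
The first 6 terms are: [5.64, 8.72, 11.8, 14.88, 17.96, 21.04]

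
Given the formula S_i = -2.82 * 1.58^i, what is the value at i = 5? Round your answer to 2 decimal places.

S_5 = -2.82 * 1.58^5 ≈ -2.82 * 9.8466 ≈ -27.77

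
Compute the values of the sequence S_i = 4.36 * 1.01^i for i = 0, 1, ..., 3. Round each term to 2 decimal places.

This is a geometric sequence.
i=0: S_0 = 4.36 * 1.01^0 = 4.36
i=1: S_1 = 4.36 * 1.01^1 ≈ 4.4
i=2: S_2 = 4.36 * 1.01^2 ≈ 4.45
i=3: S_3 = 4.36 * 1.01^3 ≈ 4.49
The first 4 terms are: [4.36, 4.4, 4.45, 4.49]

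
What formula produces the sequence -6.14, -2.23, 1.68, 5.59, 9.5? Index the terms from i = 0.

Check differences: -2.23 - -6.14 = 3.91
1.68 - -2.23 = 3.91
Common difference d = 3.91.
First term a = -6.14.
Formula: S_i = -6.14 + 3.91*i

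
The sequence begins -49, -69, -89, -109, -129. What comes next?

Differences: -69 - -49 = -20
This is an arithmetic sequence with common difference d = -20.
Next term = -129 + -20 = -149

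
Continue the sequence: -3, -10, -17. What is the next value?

Differences: -10 - -3 = -7
This is an arithmetic sequence with common difference d = -7.
Next term = -17 + -7 = -24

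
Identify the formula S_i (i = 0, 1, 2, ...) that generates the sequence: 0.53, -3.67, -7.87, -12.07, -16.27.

Check differences: -3.67 - 0.53 = -4.2
-7.87 - -3.67 = -4.2
Common difference d = -4.2.
First term a = 0.53.
Formula: S_i = 0.53 - 4.20*i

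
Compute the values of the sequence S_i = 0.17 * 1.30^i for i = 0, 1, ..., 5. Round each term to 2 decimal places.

This is a geometric sequence.
i=0: S_0 = 0.17 * 1.3^0 = 0.17
i=1: S_1 = 0.17 * 1.3^1 ≈ 0.22
i=2: S_2 = 0.17 * 1.3^2 ≈ 0.29
i=3: S_3 = 0.17 * 1.3^3 ≈ 0.37
i=4: S_4 = 0.17 * 1.3^4 ≈ 0.49
i=5: S_5 = 0.17 * 1.3^5 ≈ 0.63
The first 6 terms are: [0.17, 0.22, 0.29, 0.37, 0.49, 0.63]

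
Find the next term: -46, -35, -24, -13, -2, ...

Differences: -35 - -46 = 11
This is an arithmetic sequence with common difference d = 11.
Next term = -2 + 11 = 9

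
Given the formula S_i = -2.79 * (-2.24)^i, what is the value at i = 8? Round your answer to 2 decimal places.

S_8 = -2.79 * (-2.24)^8 ≈ -2.79 * 633.8466 ≈ -1768.43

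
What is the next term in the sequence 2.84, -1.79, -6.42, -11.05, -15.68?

Differences: -1.79 - 2.84 = -4.63
This is an arithmetic sequence with common difference d = -4.63.
Next term = -15.68 + -4.63 = -20.31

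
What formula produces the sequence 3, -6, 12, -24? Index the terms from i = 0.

Check ratios: -6 / 3 = -2.0
Common ratio r = -2.
First term a = 3.
Formula: S_i = 3 * (-2)^i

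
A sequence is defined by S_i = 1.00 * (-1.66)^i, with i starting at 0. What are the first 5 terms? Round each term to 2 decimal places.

This is a geometric sequence.
i=0: S_0 = 1.0 * (-1.66)^0 = 1.0
i=1: S_1 = 1.0 * (-1.66)^1 = -1.66
i=2: S_2 = 1.0 * (-1.66)^2 ≈ 2.76
i=3: S_3 = 1.0 * (-1.66)^3 ≈ -4.57
i=4: S_4 = 1.0 * (-1.66)^4 ≈ 7.59
The first 5 terms are: [1.0, -1.66, 2.76, -4.57, 7.59]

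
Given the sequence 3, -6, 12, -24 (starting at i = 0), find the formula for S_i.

Check ratios: -6 / 3 = -2.0
Common ratio r = -2.
First term a = 3.
Formula: S_i = 3 * (-2)^i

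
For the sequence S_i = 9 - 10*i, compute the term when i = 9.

S_9 = 9 + -10*9 = 9 + -90 = -81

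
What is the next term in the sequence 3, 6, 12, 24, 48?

Ratios: 6 / 3 = 2.0
This is a geometric sequence with common ratio r = 2.
Next term = 48 * 2 = 96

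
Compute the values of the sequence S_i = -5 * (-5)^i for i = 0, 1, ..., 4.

This is a geometric sequence.
i=0: S_0 = -5 * (-5)^0 = -5
i=1: S_1 = -5 * (-5)^1 = 25
i=2: S_2 = -5 * (-5)^2 = -125
i=3: S_3 = -5 * (-5)^3 = 625
i=4: S_4 = -5 * (-5)^4 = -3125
The first 5 terms are: [-5, 25, -125, 625, -3125]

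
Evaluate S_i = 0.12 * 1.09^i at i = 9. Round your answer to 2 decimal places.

S_9 = 0.12 * 1.09^9 ≈ 0.12 * 2.1719 ≈ 0.26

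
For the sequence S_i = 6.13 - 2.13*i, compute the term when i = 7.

S_7 = 6.13 + -2.13*7 = 6.13 + -14.91 = -8.78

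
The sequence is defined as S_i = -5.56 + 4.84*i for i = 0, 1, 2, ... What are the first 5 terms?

This is an arithmetic sequence.
i=0: S_0 = -5.56 + 4.84*0 = -5.56
i=1: S_1 = -5.56 + 4.84*1 = -0.72
i=2: S_2 = -5.56 + 4.84*2 = 4.12
i=3: S_3 = -5.56 + 4.84*3 = 8.96
i=4: S_4 = -5.56 + 4.84*4 = 13.8
The first 5 terms are: [-5.56, -0.72, 4.12, 8.96, 13.8]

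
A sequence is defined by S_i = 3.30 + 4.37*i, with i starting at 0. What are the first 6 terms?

This is an arithmetic sequence.
i=0: S_0 = 3.3 + 4.37*0 = 3.3
i=1: S_1 = 3.3 + 4.37*1 = 7.67
i=2: S_2 = 3.3 + 4.37*2 = 12.04
i=3: S_3 = 3.3 + 4.37*3 = 16.41
i=4: S_4 = 3.3 + 4.37*4 = 20.78
i=5: S_5 = 3.3 + 4.37*5 = 25.15
The first 6 terms are: [3.3, 7.67, 12.04, 16.41, 20.78, 25.15]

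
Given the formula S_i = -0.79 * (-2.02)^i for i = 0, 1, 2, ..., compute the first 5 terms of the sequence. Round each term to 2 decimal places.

This is a geometric sequence.
i=0: S_0 = -0.79 * (-2.02)^0 = -0.79
i=1: S_1 = -0.79 * (-2.02)^1 ≈ 1.6
i=2: S_2 = -0.79 * (-2.02)^2 ≈ -3.22
i=3: S_3 = -0.79 * (-2.02)^3 ≈ 6.51
i=4: S_4 = -0.79 * (-2.02)^4 ≈ -13.15
The first 5 terms are: [-0.79, 1.6, -3.22, 6.51, -13.15]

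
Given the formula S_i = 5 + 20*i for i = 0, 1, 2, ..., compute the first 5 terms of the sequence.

This is an arithmetic sequence.
i=0: S_0 = 5 + 20*0 = 5
i=1: S_1 = 5 + 20*1 = 25
i=2: S_2 = 5 + 20*2 = 45
i=3: S_3 = 5 + 20*3 = 65
i=4: S_4 = 5 + 20*4 = 85
The first 5 terms are: [5, 25, 45, 65, 85]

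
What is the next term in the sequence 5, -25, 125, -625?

Ratios: -25 / 5 = -5.0
This is a geometric sequence with common ratio r = -5.
Next term = -625 * -5 = 3125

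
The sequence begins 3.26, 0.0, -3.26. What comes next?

Differences: 0.0 - 3.26 = -3.26
This is an arithmetic sequence with common difference d = -3.26.
Next term = -3.26 + -3.26 = -6.52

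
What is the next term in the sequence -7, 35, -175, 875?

Ratios: 35 / -7 = -5.0
This is a geometric sequence with common ratio r = -5.
Next term = 875 * -5 = -4375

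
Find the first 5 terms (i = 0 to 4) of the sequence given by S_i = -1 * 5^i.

This is a geometric sequence.
i=0: S_0 = -1 * 5^0 = -1
i=1: S_1 = -1 * 5^1 = -5
i=2: S_2 = -1 * 5^2 = -25
i=3: S_3 = -1 * 5^3 = -125
i=4: S_4 = -1 * 5^4 = -625
The first 5 terms are: [-1, -5, -25, -125, -625]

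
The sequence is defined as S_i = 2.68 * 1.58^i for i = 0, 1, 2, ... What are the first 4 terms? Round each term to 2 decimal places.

This is a geometric sequence.
i=0: S_0 = 2.68 * 1.58^0 = 2.68
i=1: S_1 = 2.68 * 1.58^1 ≈ 4.23
i=2: S_2 = 2.68 * 1.58^2 ≈ 6.69
i=3: S_3 = 2.68 * 1.58^3 ≈ 10.57
The first 4 terms are: [2.68, 4.23, 6.69, 10.57]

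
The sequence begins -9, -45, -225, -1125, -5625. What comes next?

Ratios: -45 / -9 = 5.0
This is a geometric sequence with common ratio r = 5.
Next term = -5625 * 5 = -28125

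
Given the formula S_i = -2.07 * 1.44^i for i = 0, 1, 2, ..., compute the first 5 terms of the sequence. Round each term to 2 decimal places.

This is a geometric sequence.
i=0: S_0 = -2.07 * 1.44^0 = -2.07
i=1: S_1 = -2.07 * 1.44^1 ≈ -2.98
i=2: S_2 = -2.07 * 1.44^2 ≈ -4.29
i=3: S_3 = -2.07 * 1.44^3 ≈ -6.18
i=4: S_4 = -2.07 * 1.44^4 ≈ -8.9
The first 5 terms are: [-2.07, -2.98, -4.29, -6.18, -8.9]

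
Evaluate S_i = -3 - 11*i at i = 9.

S_9 = -3 + -11*9 = -3 + -99 = -102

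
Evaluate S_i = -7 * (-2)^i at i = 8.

S_8 = -7 * (-2)^8 = -7 * 256 = -1792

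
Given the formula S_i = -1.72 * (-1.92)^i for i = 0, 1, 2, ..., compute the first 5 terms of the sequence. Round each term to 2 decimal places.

This is a geometric sequence.
i=0: S_0 = -1.72 * (-1.92)^0 = -1.72
i=1: S_1 = -1.72 * (-1.92)^1 ≈ 3.3
i=2: S_2 = -1.72 * (-1.92)^2 ≈ -6.34
i=3: S_3 = -1.72 * (-1.92)^3 ≈ 12.17
i=4: S_4 = -1.72 * (-1.92)^4 ≈ -23.37
The first 5 terms are: [-1.72, 3.3, -6.34, 12.17, -23.37]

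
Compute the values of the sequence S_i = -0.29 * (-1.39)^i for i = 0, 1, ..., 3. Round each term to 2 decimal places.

This is a geometric sequence.
i=0: S_0 = -0.29 * (-1.39)^0 = -0.29
i=1: S_1 = -0.29 * (-1.39)^1 ≈ 0.4
i=2: S_2 = -0.29 * (-1.39)^2 ≈ -0.56
i=3: S_3 = -0.29 * (-1.39)^3 ≈ 0.78
The first 4 terms are: [-0.29, 0.4, -0.56, 0.78]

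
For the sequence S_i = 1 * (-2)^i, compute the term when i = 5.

S_5 = 1 * (-2)^5 = 1 * -32 = -32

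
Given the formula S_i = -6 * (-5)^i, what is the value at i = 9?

S_9 = -6 * (-5)^9 = -6 * -1953125 = 11718750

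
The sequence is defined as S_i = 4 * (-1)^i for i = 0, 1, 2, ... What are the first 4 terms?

This is a geometric sequence.
i=0: S_0 = 4 * (-1)^0 = 4
i=1: S_1 = 4 * (-1)^1 = -4
i=2: S_2 = 4 * (-1)^2 = 4
i=3: S_3 = 4 * (-1)^3 = -4
The first 4 terms are: [4, -4, 4, -4]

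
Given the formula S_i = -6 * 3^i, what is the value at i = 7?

S_7 = -6 * 3^7 = -6 * 2187 = -13122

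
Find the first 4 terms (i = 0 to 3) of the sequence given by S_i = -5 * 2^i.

This is a geometric sequence.
i=0: S_0 = -5 * 2^0 = -5
i=1: S_1 = -5 * 2^1 = -10
i=2: S_2 = -5 * 2^2 = -20
i=3: S_3 = -5 * 2^3 = -40
The first 4 terms are: [-5, -10, -20, -40]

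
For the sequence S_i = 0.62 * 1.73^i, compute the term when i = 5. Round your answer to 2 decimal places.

S_5 = 0.62 * 1.73^5 ≈ 0.62 * 15.4964 ≈ 9.61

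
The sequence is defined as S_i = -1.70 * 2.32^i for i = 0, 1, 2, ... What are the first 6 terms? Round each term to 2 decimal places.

This is a geometric sequence.
i=0: S_0 = -1.7 * 2.32^0 = -1.7
i=1: S_1 = -1.7 * 2.32^1 ≈ -3.94
i=2: S_2 = -1.7 * 2.32^2 ≈ -9.15
i=3: S_3 = -1.7 * 2.32^3 ≈ -21.23
i=4: S_4 = -1.7 * 2.32^4 ≈ -49.25
i=5: S_5 = -1.7 * 2.32^5 ≈ -114.26
The first 6 terms are: [-1.7, -3.94, -9.15, -21.23, -49.25, -114.26]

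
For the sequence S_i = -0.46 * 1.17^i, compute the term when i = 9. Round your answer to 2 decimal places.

S_9 = -0.46 * 1.17^9 ≈ -0.46 * 4.1084 ≈ -1.89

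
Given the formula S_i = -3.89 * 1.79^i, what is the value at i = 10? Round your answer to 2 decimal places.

S_10 = -3.89 * 1.79^10 ≈ -3.89 * 337.6994 ≈ -1313.65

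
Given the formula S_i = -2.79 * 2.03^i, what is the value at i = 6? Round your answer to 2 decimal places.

S_6 = -2.79 * 2.03^6 ≈ -2.79 * 69.9804 ≈ -195.25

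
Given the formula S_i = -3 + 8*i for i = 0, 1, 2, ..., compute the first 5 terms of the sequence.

This is an arithmetic sequence.
i=0: S_0 = -3 + 8*0 = -3
i=1: S_1 = -3 + 8*1 = 5
i=2: S_2 = -3 + 8*2 = 13
i=3: S_3 = -3 + 8*3 = 21
i=4: S_4 = -3 + 8*4 = 29
The first 5 terms are: [-3, 5, 13, 21, 29]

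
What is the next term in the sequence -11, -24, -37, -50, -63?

Differences: -24 - -11 = -13
This is an arithmetic sequence with common difference d = -13.
Next term = -63 + -13 = -76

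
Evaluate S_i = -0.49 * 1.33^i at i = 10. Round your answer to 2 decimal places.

S_10 = -0.49 * 1.33^10 ≈ -0.49 * 17.3187 ≈ -8.49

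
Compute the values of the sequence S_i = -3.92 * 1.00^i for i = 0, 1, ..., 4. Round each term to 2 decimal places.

This is a geometric sequence.
i=0: S_0 = -3.92 * 1.0^0 = -3.92
i=1: S_1 = -3.92 * 1.0^1 = -3.92
i=2: S_2 = -3.92 * 1.0^2 = -3.92
i=3: S_3 = -3.92 * 1.0^3 = -3.92
i=4: S_4 = -3.92 * 1.0^4 = -3.92
The first 5 terms are: [-3.92, -3.92, -3.92, -3.92, -3.92]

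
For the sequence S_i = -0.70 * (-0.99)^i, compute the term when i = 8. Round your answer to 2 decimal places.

S_8 = -0.7 * (-0.99)^8 ≈ -0.7 * 0.9227 ≈ -0.65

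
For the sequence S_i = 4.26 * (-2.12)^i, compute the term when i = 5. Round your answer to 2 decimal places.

S_5 = 4.26 * (-2.12)^5 ≈ 4.26 * -42.8232 ≈ -182.43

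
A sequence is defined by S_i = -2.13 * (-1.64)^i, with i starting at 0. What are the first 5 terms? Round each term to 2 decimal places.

This is a geometric sequence.
i=0: S_0 = -2.13 * (-1.64)^0 = -2.13
i=1: S_1 = -2.13 * (-1.64)^1 ≈ 3.49
i=2: S_2 = -2.13 * (-1.64)^2 ≈ -5.73
i=3: S_3 = -2.13 * (-1.64)^3 ≈ 9.4
i=4: S_4 = -2.13 * (-1.64)^4 ≈ -15.41
The first 5 terms are: [-2.13, 3.49, -5.73, 9.4, -15.41]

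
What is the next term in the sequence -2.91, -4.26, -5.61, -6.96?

Differences: -4.26 - -2.91 = -1.35
This is an arithmetic sequence with common difference d = -1.35.
Next term = -6.96 + -1.35 = -8.31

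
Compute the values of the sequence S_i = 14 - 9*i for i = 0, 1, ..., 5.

This is an arithmetic sequence.
i=0: S_0 = 14 + -9*0 = 14
i=1: S_1 = 14 + -9*1 = 5
i=2: S_2 = 14 + -9*2 = -4
i=3: S_3 = 14 + -9*3 = -13
i=4: S_4 = 14 + -9*4 = -22
i=5: S_5 = 14 + -9*5 = -31
The first 6 terms are: [14, 5, -4, -13, -22, -31]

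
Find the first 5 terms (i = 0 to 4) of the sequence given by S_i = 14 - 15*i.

This is an arithmetic sequence.
i=0: S_0 = 14 + -15*0 = 14
i=1: S_1 = 14 + -15*1 = -1
i=2: S_2 = 14 + -15*2 = -16
i=3: S_3 = 14 + -15*3 = -31
i=4: S_4 = 14 + -15*4 = -46
The first 5 terms are: [14, -1, -16, -31, -46]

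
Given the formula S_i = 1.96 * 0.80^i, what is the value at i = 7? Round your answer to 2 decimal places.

S_7 = 1.96 * 0.8^7 ≈ 1.96 * 0.2097 ≈ 0.41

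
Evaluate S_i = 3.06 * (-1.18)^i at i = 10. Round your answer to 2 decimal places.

S_10 = 3.06 * (-1.18)^10 ≈ 3.06 * 5.2338 ≈ 16.02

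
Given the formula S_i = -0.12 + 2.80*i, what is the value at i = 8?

S_8 = -0.12 + 2.8*8 = -0.12 + 22.4 = 22.28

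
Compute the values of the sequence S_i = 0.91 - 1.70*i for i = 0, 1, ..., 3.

This is an arithmetic sequence.
i=0: S_0 = 0.91 + -1.7*0 = 0.91
i=1: S_1 = 0.91 + -1.7*1 = -0.79
i=2: S_2 = 0.91 + -1.7*2 = -2.49
i=3: S_3 = 0.91 + -1.7*3 = -4.19
The first 4 terms are: [0.91, -0.79, -2.49, -4.19]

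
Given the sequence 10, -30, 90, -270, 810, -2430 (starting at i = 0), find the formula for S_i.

Check ratios: -30 / 10 = -3.0
Common ratio r = -3.
First term a = 10.
Formula: S_i = 10 * (-3)^i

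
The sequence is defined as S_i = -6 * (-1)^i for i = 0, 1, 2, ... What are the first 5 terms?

This is a geometric sequence.
i=0: S_0 = -6 * (-1)^0 = -6
i=1: S_1 = -6 * (-1)^1 = 6
i=2: S_2 = -6 * (-1)^2 = -6
i=3: S_3 = -6 * (-1)^3 = 6
i=4: S_4 = -6 * (-1)^4 = -6
The first 5 terms are: [-6, 6, -6, 6, -6]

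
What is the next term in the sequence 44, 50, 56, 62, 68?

Differences: 50 - 44 = 6
This is an arithmetic sequence with common difference d = 6.
Next term = 68 + 6 = 74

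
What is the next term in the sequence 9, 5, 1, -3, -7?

Differences: 5 - 9 = -4
This is an arithmetic sequence with common difference d = -4.
Next term = -7 + -4 = -11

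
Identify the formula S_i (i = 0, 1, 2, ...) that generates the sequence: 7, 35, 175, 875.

Check ratios: 35 / 7 = 5.0
Common ratio r = 5.
First term a = 7.
Formula: S_i = 7 * 5^i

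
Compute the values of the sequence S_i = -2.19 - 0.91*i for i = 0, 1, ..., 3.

This is an arithmetic sequence.
i=0: S_0 = -2.19 + -0.91*0 = -2.19
i=1: S_1 = -2.19 + -0.91*1 = -3.1
i=2: S_2 = -2.19 + -0.91*2 = -4.01
i=3: S_3 = -2.19 + -0.91*3 = -4.92
The first 4 terms are: [-2.19, -3.1, -4.01, -4.92]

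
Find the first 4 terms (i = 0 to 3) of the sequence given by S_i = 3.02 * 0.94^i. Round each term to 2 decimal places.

This is a geometric sequence.
i=0: S_0 = 3.02 * 0.94^0 = 3.02
i=1: S_1 = 3.02 * 0.94^1 ≈ 2.84
i=2: S_2 = 3.02 * 0.94^2 ≈ 2.67
i=3: S_3 = 3.02 * 0.94^3 ≈ 2.51
The first 4 terms are: [3.02, 2.84, 2.67, 2.51]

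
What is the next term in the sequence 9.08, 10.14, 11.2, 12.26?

Differences: 10.14 - 9.08 = 1.06
This is an arithmetic sequence with common difference d = 1.06.
Next term = 12.26 + 1.06 = 13.32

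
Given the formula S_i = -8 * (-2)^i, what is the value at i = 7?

S_7 = -8 * (-2)^7 = -8 * -128 = 1024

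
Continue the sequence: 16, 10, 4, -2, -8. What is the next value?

Differences: 10 - 16 = -6
This is an arithmetic sequence with common difference d = -6.
Next term = -8 + -6 = -14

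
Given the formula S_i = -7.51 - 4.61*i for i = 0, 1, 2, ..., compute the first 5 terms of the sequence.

This is an arithmetic sequence.
i=0: S_0 = -7.51 + -4.61*0 = -7.51
i=1: S_1 = -7.51 + -4.61*1 = -12.12
i=2: S_2 = -7.51 + -4.61*2 = -16.73
i=3: S_3 = -7.51 + -4.61*3 = -21.34
i=4: S_4 = -7.51 + -4.61*4 = -25.95
The first 5 terms are: [-7.51, -12.12, -16.73, -21.34, -25.95]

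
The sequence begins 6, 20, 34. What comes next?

Differences: 20 - 6 = 14
This is an arithmetic sequence with common difference d = 14.
Next term = 34 + 14 = 48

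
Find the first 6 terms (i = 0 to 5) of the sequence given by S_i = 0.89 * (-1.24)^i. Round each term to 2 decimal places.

This is a geometric sequence.
i=0: S_0 = 0.89 * (-1.24)^0 = 0.89
i=1: S_1 = 0.89 * (-1.24)^1 ≈ -1.1
i=2: S_2 = 0.89 * (-1.24)^2 ≈ 1.37
i=3: S_3 = 0.89 * (-1.24)^3 ≈ -1.7
i=4: S_4 = 0.89 * (-1.24)^4 ≈ 2.1
i=5: S_5 = 0.89 * (-1.24)^5 ≈ -2.61
The first 6 terms are: [0.89, -1.1, 1.37, -1.7, 2.1, -2.61]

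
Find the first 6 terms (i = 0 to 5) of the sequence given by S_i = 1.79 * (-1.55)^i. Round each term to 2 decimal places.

This is a geometric sequence.
i=0: S_0 = 1.79 * (-1.55)^0 = 1.79
i=1: S_1 = 1.79 * (-1.55)^1 ≈ -2.77
i=2: S_2 = 1.79 * (-1.55)^2 ≈ 4.3
i=3: S_3 = 1.79 * (-1.55)^3 ≈ -6.67
i=4: S_4 = 1.79 * (-1.55)^4 ≈ 10.33
i=5: S_5 = 1.79 * (-1.55)^5 ≈ -16.01
The first 6 terms are: [1.79, -2.77, 4.3, -6.67, 10.33, -16.01]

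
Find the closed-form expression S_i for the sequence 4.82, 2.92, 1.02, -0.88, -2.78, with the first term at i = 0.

Check differences: 2.92 - 4.82 = -1.9
1.02 - 2.92 = -1.9
Common difference d = -1.9.
First term a = 4.82.
Formula: S_i = 4.82 - 1.90*i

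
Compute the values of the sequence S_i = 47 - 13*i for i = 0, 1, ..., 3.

This is an arithmetic sequence.
i=0: S_0 = 47 + -13*0 = 47
i=1: S_1 = 47 + -13*1 = 34
i=2: S_2 = 47 + -13*2 = 21
i=3: S_3 = 47 + -13*3 = 8
The first 4 terms are: [47, 34, 21, 8]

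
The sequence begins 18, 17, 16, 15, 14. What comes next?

Differences: 17 - 18 = -1
This is an arithmetic sequence with common difference d = -1.
Next term = 14 + -1 = 13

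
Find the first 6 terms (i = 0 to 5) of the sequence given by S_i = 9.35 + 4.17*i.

This is an arithmetic sequence.
i=0: S_0 = 9.35 + 4.17*0 = 9.35
i=1: S_1 = 9.35 + 4.17*1 = 13.52
i=2: S_2 = 9.35 + 4.17*2 = 17.69
i=3: S_3 = 9.35 + 4.17*3 = 21.86
i=4: S_4 = 9.35 + 4.17*4 = 26.03
i=5: S_5 = 9.35 + 4.17*5 = 30.2
The first 6 terms are: [9.35, 13.52, 17.69, 21.86, 26.03, 30.2]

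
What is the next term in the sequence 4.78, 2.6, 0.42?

Differences: 2.6 - 4.78 = -2.18
This is an arithmetic sequence with common difference d = -2.18.
Next term = 0.42 + -2.18 = -1.76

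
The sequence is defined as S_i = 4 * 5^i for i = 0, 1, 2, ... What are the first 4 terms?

This is a geometric sequence.
i=0: S_0 = 4 * 5^0 = 4
i=1: S_1 = 4 * 5^1 = 20
i=2: S_2 = 4 * 5^2 = 100
i=3: S_3 = 4 * 5^3 = 500
The first 4 terms are: [4, 20, 100, 500]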